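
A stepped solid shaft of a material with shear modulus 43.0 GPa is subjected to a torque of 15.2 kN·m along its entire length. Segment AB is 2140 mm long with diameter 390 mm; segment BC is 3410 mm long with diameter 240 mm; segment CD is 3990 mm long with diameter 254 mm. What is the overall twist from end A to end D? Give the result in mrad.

7.49 mrad

J_AB = π(0.390)⁴/32 = 2.27×10^-3 m⁴; J_BC = π(0.240)⁴/32 = 3.26×10^-4 m⁴; J_CD = π(0.254)⁴/32 = 4.09×10^-4 m⁴.
θ = (T/G)·Σ L_i/J_i = (15200/43.0×10⁹)·(2.14/2.27×10^-3 + 3.41/3.26×10^-4 + 3.99/4.09×10^-4) = 7.485×10^-3 rad.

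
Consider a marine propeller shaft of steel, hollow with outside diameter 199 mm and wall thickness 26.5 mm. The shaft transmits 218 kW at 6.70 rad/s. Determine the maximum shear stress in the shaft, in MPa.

29.6 MPa

ω = 6.70 rad/s, so T = P/ω = 218×10³ / 6.700 = 32540 N·m.
J = π(d_o⁴ − d_i⁴)/32 = π(0.199⁴ − 0.146⁴)/32 = 1.094×10^-4 m⁴.
τ_max = T·r/J = 32540 × 0.0995 / 1.094×10^-4 = 2.961×10^7 Pa.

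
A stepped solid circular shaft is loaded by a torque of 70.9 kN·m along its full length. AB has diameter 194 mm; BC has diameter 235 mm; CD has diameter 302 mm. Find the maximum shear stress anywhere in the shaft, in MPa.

Under the same torque, τ_max = 16T/(πd³) is largest where d is smallest — segment AB (d = 194 mm).
τ_max = 16·70900/(π·(0.194)³) = 4.946×10^7 Pa.

49.5 MPa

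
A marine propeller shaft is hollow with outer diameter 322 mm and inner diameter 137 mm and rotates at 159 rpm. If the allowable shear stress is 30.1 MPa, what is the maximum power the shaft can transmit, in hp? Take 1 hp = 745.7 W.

J = π(d_o⁴ − d_i⁴)/32 = π(0.322⁴ − 0.137⁴)/32 = 1.021×10^-3 m⁴.
T_max = τ_allow·J/r = 3.01×10^7 × 1.021×10^-3 / 0.161 = 190900 N·m.
ω = 2π·159/60 = 16.65 rad/s, so P_max = T_max·ω = 3.178×10^6 W.

4260 hp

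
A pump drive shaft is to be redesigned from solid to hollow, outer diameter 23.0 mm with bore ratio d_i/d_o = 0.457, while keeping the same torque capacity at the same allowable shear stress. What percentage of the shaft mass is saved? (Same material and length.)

18.5 %

Equal τ_max and T ⇒ the solid shaft needs d_s³ = d_o³(1−k⁴), so d_s = 23.0·(1−0.457⁴)^(1/3) = 22.66 mm.
Area ratio A_h/A_s = d_o²(1−k²)/d_s² = (1−k²)/(1−k⁴)^(2/3) = 0.8150.
Mass saving = 1 − 0.8150 = 18.5 %.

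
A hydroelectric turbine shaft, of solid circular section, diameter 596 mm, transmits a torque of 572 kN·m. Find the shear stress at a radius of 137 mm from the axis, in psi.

918 psi

J = πd⁴/32 = π(0.596)⁴/32 = 0.01239 m⁴.
Shear stress varies linearly with radius: τ = T·r/J = 572000 × 0.137 / 0.01239 = 6.326×10^6 Pa.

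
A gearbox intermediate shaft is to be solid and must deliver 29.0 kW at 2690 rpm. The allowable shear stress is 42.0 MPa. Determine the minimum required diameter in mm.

ω = 2π·2690/60 = 281.7 rad/s, so T = P/ω = 29.0×10³ / 281.7 = 102.9 N·m.
For a solid shaft τ_max = 16T/(πd³), so d = (16T/(π τ_allow))^(1/3) = (16·102.9/(π·4.20×10^7))^(1/3) = 0.02320 m.

23.2 mm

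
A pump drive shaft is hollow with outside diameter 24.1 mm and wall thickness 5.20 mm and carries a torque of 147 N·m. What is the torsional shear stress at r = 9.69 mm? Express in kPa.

48000 kPa

J = π(d_o⁴ − d_i⁴)/32 = π(0.0241⁴ − 0.0137⁴)/32 = 2.966×10^-8 m⁴.
Shear stress varies linearly with radius: τ = T·r/J = 147.0 × 0.00969 / 2.966×10^-8 = 4.803×10^7 Pa.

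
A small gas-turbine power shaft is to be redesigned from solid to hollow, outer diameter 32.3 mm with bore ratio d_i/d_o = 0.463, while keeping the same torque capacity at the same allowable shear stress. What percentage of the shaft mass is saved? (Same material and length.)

Equal τ_max and T ⇒ the solid shaft needs d_s³ = d_o³(1−k⁴), so d_s = 32.3·(1−0.463⁴)^(1/3) = 31.80 mm.
Area ratio A_h/A_s = d_o²(1−k²)/d_s² = (1−k²)/(1−k⁴)^(2/3) = 0.8107.
Mass saving = 1 − 0.8107 = 18.9 %.

18.9 %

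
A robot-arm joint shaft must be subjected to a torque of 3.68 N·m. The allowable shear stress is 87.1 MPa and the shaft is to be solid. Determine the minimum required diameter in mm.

5.99 mm

For a solid shaft τ_max = 16T/(πd³), so d = (16T/(π τ_allow))^(1/3) = (16·3.680/(π·8.71×10^7))^(1/3) = 0.005992 m.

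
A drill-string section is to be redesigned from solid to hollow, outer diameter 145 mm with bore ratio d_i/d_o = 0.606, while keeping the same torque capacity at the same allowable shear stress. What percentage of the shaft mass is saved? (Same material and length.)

30.3 %

Equal τ_max and T ⇒ the solid shaft needs d_s³ = d_o³(1−k⁴), so d_s = 145·(1−0.606⁴)^(1/3) = 138.2 mm.
Area ratio A_h/A_s = d_o²(1−k²)/d_s² = (1−k²)/(1−k⁴)^(2/3) = 0.6969.
Mass saving = 1 − 0.6969 = 30.3 %.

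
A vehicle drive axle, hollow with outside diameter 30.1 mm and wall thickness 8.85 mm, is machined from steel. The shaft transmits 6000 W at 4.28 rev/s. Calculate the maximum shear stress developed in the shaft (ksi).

ω = 2π·4.28 = 26.89 rad/s, so T = P/ω = 6000 / 26.89 = 223.1 N·m.
J = π(d_o⁴ − d_i⁴)/32 = π(0.0301⁴ − 0.0124⁴)/32 = 7.827×10^-8 m⁴.
τ_max = T·r/J = 223.1 × 0.0151 / 7.827×10^-8 = 4.290×10^7 Pa.

6.22 ksi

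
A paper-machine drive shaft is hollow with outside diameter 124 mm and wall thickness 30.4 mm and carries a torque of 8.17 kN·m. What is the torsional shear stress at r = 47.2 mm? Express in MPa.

17.8 MPa

J = π(d_o⁴ − d_i⁴)/32 = π(0.124⁴ − 0.0632⁴)/32 = 2.164×10^-5 m⁴.
Shear stress varies linearly with radius: τ = T·r/J = 8170 × 0.0472 / 2.164×10^-5 = 1.782×10^7 Pa.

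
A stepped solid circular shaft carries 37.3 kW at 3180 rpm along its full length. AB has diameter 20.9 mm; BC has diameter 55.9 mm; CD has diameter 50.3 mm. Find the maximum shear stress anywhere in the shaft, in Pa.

6.25e7 Pa

ω = 2π·3180/60 = 333.0 rad/s, so T = P/ω = 37.3×10³ / 333.0 = 112.0 N·m.
Under the same torque, τ_max = 16T/(πd³) is largest where d is smallest — segment AB (d = 20.9 mm).
τ_max = 16·112.0/(π·(0.0209)³) = 6.249×10^7 Pa.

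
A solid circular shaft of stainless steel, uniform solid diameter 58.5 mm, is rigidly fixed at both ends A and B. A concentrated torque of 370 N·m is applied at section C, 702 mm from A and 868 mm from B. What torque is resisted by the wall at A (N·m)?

205 N·m

With uniform GJ and both ends fixed, compatibility θ_AC = θ_CB gives T_A·a = T_B·b, together with T_A + T_B = T₀.
T_A = T₀·b/(a+b) = 370.0·868/1570 = 204.6 N·m; T_B = 165.4 N·m.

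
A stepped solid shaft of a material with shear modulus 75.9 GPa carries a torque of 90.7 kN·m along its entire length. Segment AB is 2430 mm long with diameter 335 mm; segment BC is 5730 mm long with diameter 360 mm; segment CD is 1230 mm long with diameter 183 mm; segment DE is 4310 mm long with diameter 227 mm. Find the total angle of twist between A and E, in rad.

0.0396 rad

J_AB = π(0.335)⁴/32 = 1.24×10^-3 m⁴; J_BC = π(0.360)⁴/32 = 1.65×10^-3 m⁴; J_CD = π(0.183)⁴/32 = 1.10×10^-4 m⁴; J_DE = π(0.227)⁴/32 = 2.61×10^-4 m⁴.
θ = (T/G)·Σ L_i/J_i = (90700/75.9×10⁹)·(2.43/1.24×10^-3 + 5.73/1.65×10^-3 + 1.23/1.10×10^-4 + 4.31/2.61×10^-4) = 0.03961 rad.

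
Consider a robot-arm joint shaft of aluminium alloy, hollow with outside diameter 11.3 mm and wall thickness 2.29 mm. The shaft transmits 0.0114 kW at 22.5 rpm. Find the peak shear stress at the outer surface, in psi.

2830 psi

ω = 2π·22.5/60 = 2.356 rad/s, so T = P/ω = 0.0114×10³ / 2.356 = 4.838 N·m.
J = π(d_o⁴ − d_i⁴)/32 = π(0.0113⁴ − 0.00672⁴)/32 = 1.401×10^-9 m⁴.
τ_max = T·r/J = 4.838 × 0.00565 / 1.401×10^-9 = 1.952×10^7 Pa.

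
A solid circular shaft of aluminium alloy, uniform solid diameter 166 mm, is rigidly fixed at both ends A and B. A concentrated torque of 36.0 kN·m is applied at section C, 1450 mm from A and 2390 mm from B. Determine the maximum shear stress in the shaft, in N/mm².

With uniform GJ and both ends fixed, compatibility θ_AC = θ_CB gives T_A·a = T_B·b, together with T_A + T_B = T₀.
T_A = T₀·b/(a+b) = 36000·2390/3840 = 22410 N·m; T_B = 13590 N·m.
τ in each portion: τ_AC = 2.49×10^7 Pa, τ_CB = 1.51×10^7 Pa; maximum is in AC.
τ_max = T_AC·r/J = 22410·0.0830/7.45×10^-5 = 2.495×10^7 Pa.

24.9 N/mm²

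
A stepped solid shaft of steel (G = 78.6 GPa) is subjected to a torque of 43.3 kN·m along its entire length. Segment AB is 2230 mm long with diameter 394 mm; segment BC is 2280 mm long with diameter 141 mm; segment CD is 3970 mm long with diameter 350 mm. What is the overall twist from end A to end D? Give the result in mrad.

34.4 mrad

J_AB = π(0.394)⁴/32 = 2.37×10^-3 m⁴; J_BC = π(0.141)⁴/32 = 3.88×10^-5 m⁴; J_CD = π(0.350)⁴/32 = 1.47×10^-3 m⁴.
θ = (T/G)·Σ L_i/J_i = (43300/78.6×10⁹)·(2.23/2.37×10^-3 + 2.28/3.88×10^-5 + 3.97/1.47×10^-3) = 0.03437 rad.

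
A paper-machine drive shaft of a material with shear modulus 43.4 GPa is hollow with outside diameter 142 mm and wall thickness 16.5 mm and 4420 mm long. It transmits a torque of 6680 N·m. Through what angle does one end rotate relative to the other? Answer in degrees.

J = π(d_o⁴ − d_i⁴)/32 = π(0.142⁴ − 0.109⁴)/32 = 2.606×10^-5 m⁴.
θ = T·L/(G·J) = 6680 × 4.42 / (43.4×10⁹ × 2.606×10^-5) = 0.02611 rad.

1.50°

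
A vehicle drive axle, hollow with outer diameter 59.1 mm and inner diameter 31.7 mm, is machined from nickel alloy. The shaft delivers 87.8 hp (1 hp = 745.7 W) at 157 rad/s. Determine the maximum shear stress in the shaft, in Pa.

1.12e7 Pa

ω = 157 rad/s, so T = P/ω = 87.8×745.7 / 157.0 = 417.0 N·m.
J = π(d_o⁴ − d_i⁴)/32 = π(0.0591⁴ − 0.0317⁴)/32 = 1.099×10^-6 m⁴.
τ_max = T·r/J = 417.0 × 0.0295 / 1.099×10^-6 = 1.122×10^7 Pa.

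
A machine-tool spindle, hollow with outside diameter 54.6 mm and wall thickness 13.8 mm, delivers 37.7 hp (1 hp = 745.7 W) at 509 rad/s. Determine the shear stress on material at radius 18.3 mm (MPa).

ω = 509 rad/s, so T = P/ω = 37.7×745.7 / 509.0 = 55.23 N·m.
J = π(d_o⁴ − d_i⁴)/32 = π(0.0546⁴ − 0.0270⁴)/32 = 8.203×10^-7 m⁴.
Shear stress varies linearly with radius: τ = T·r/J = 55.23 × 0.0183 / 8.203×10^-7 = 1.232×10^6 Pa.

1.23 MPa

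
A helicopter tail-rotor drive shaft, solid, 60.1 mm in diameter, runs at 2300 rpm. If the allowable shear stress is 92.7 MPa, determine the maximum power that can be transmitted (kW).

952 kW

J = πd⁴/32 = π(0.0601)⁴/32 = 1.281×10^-6 m⁴.
T_max = τ_allow·J/r = 9.27×10^7 × 1.281×10^-6 / 0.0301 = 3951 N·m.
ω = 2π·2300/60 = 240.9 rad/s, so P_max = T_max·ω = 9.517×10^5 W.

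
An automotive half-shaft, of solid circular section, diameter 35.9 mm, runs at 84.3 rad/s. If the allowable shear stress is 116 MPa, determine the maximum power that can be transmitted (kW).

88.8 kW

J = πd⁴/32 = π(0.0359)⁴/32 = 1.631×10^-7 m⁴.
T_max = τ_allow·J/r = 1.16×10^8 × 1.631×10^-7 / 0.0180 = 1054 N·m.
ω = 84.3 rad/s, so P_max = T_max·ω = 8.884×10^4 W.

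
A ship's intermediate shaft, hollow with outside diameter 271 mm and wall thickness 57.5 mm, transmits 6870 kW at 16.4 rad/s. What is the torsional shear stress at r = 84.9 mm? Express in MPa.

ω = 16.4 rad/s, so T = P/ω = 6870×10³ / 16.40 = 418900 N·m.
J = π(d_o⁴ − d_i⁴)/32 = π(0.271⁴ − 0.156⁴)/32 = 4.714×10^-4 m⁴.
Shear stress varies linearly with radius: τ = T·r/J = 418900 × 0.0849 / 4.714×10^-4 = 7.545×10^7 Pa.

75.4 MPa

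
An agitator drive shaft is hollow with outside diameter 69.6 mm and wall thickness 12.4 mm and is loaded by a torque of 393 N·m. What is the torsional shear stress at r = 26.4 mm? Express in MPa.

J = π(d_o⁴ − d_i⁴)/32 = π(0.0696⁴ − 0.0448⁴)/32 = 1.908×10^-6 m⁴.
Shear stress varies linearly with radius: τ = T·r/J = 393.0 × 0.0264 / 1.908×10^-6 = 5.437×10^6 Pa.

5.44 MPa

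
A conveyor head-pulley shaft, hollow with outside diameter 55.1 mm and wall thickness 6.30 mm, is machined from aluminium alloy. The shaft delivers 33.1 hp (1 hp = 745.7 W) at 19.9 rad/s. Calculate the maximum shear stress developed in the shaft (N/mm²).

ω = 19.9 rad/s, so T = P/ω = 33.1×745.7 / 19.90 = 1240 N·m.
J = π(d_o⁴ − d_i⁴)/32 = π(0.0551⁴ − 0.0425⁴)/32 = 5.846×10^-7 m⁴.
τ_max = T·r/J = 1240 × 0.0276 / 5.846×10^-7 = 5.845×10^7 Pa.

58.5 N/mm²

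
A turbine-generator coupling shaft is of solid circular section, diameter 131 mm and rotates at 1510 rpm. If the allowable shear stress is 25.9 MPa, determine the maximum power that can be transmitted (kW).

1810 kW

J = πd⁴/32 = π(0.131)⁴/32 = 2.891×10^-5 m⁴.
T_max = τ_allow·J/r = 2.59×10^7 × 2.891×10^-5 / 0.0655 = 11430 N·m.
ω = 2π·1510/60 = 158.1 rad/s, so P_max = T_max·ω = 1.808×10^6 W.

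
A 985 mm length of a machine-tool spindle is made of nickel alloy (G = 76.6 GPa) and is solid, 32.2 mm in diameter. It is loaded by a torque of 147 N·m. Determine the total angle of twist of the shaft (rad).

0.0179 rad

J = πd⁴/32 = π(0.0322)⁴/32 = 1.055×10^-7 m⁴.
θ = T·L/(G·J) = 147.0 × 0.985 / (76.6×10⁹ × 1.055×10^-7) = 0.01791 rad.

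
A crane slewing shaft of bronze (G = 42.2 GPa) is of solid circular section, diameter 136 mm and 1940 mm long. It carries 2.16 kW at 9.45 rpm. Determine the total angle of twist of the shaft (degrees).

0.171°

ω = 2π·9.45/60 = 0.9896 rad/s, so T = P/ω = 2.16×10³ / 0.9896 = 2183 N·m.
J = πd⁴/32 = π(0.136)⁴/32 = 3.359×10^-5 m⁴.
θ = T·L/(G·J) = 2183 × 1.94 / (42.2×10⁹ × 3.359×10^-5) = 2.988×10^-3 rad.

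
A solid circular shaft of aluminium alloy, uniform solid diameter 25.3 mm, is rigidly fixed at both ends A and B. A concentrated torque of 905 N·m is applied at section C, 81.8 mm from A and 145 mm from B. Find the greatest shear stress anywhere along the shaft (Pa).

1.82e8 Pa

With uniform GJ and both ends fixed, compatibility θ_AC = θ_CB gives T_A·a = T_B·b, together with T_A + T_B = T₀.
T_A = T₀·b/(a+b) = 905.0·145/226.8 = 578.6 N·m; T_B = 326.4 N·m.
τ in each portion: τ_AC = 1.82×10^8 Pa, τ_CB = 1.03×10^8 Pa; maximum is in AC.
τ_max = T_AC·r/J = 578.6·0.0126/4.02×10^-8 = 1.820×10^8 Pa.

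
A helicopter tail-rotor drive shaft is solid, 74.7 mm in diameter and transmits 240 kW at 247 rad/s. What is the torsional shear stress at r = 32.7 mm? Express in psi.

ω = 247 rad/s, so T = P/ω = 240×10³ / 247.0 = 971.7 N·m.
J = πd⁴/32 = π(0.0747)⁴/32 = 3.057×10^-6 m⁴.
Shear stress varies linearly with radius: τ = T·r/J = 971.7 × 0.0327 / 3.057×10^-6 = 1.039×10^7 Pa.

1510 psi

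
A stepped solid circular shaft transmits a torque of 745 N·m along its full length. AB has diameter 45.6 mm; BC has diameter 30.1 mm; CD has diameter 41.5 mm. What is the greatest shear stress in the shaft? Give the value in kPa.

Under the same torque, τ_max = 16T/(πd³) is largest where d is smallest — segment BC (d = 30.1 mm).
τ_max = 16·745.0/(π·(0.0301)³) = 1.391×10^8 Pa.

139000 kPa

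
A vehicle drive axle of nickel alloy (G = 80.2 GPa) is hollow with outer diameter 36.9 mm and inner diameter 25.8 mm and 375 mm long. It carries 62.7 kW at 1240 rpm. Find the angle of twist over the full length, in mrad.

ω = 2π·1240/60 = 129.9 rad/s, so T = P/ω = 62.7×10³ / 129.9 = 482.9 N·m.
J = π(d_o⁴ − d_i⁴)/32 = π(0.0369⁴ − 0.0258⁴)/32 = 1.385×10^-7 m⁴.
θ = T·L/(G·J) = 482.9 × 0.375 / (80.2×10⁹ × 1.385×10^-7) = 0.01630 rad.

16.3 mrad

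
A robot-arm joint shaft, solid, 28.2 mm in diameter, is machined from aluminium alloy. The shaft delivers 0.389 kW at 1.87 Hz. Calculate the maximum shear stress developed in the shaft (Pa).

ω = 2π·1.87 = 11.75 rad/s, so T = P/ω = 0.389×10³ / 11.75 = 33.11 N·m.
J = πd⁴/32 = π(0.0282)⁴/32 = 6.209×10^-8 m⁴.
τ_max = T·r/J = 33.11 × 0.0141 / 6.209×10^-8 = 7.519×10^6 Pa.

7.52e6 Pa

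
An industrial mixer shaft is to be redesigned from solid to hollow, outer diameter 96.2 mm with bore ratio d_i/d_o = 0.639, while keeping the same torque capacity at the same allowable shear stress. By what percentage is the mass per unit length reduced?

Equal τ_max and T ⇒ the solid shaft needs d_s³ = d_o³(1−k⁴), so d_s = 96.2·(1−0.639⁴)^(1/3) = 90.53 mm.
Area ratio A_h/A_s = d_o²(1−k²)/d_s² = (1−k²)/(1−k⁴)^(2/3) = 0.6682.
Mass saving = 1 − 0.6682 = 33.2 %.

33.2 %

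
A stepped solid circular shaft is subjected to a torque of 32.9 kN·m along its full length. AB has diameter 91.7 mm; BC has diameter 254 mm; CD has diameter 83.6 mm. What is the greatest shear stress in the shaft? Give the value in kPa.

Under the same torque, τ_max = 16T/(πd³) is largest where d is smallest — segment CD (d = 83.6 mm).
τ_max = 16·32900/(π·(0.0836)³) = 2.868×10^8 Pa.

287000 kPa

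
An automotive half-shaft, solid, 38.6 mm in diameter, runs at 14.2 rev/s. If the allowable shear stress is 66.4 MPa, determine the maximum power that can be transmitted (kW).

66.9 kW

J = πd⁴/32 = π(0.0386)⁴/32 = 2.179×10^-7 m⁴.
T_max = τ_allow·J/r = 6.64×10^7 × 2.179×10^-7 / 0.0193 = 749.8 N·m.
ω = 2π·14.2 = 89.22 rad/s, so P_max = T_max·ω = 6.690×10^4 W.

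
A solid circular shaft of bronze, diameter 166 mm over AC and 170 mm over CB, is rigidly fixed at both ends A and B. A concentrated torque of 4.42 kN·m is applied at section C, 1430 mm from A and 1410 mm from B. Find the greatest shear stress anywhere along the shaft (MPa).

2.42 MPa

Compatibility: T_A·a/J_AC = T_B·b/J_CB with T_A + T_B = T₀.
J_AC = 7.45×10^-5 m⁴, J_CB = 8.20×10^-5 m⁴, so T_A = T₀·(J_AC/a)/((J_AC/a)+(J_CB/b)) = 2089 N·m, T_B = 2331 N·m.
τ in each portion: τ_AC = 2.33×10^6 Pa, τ_CB = 2.42×10^6 Pa; maximum is in CB.
τ_max = T_CB·r/J = 2331·0.0850/8.20×10^-5 = 2.416×10^6 Pa.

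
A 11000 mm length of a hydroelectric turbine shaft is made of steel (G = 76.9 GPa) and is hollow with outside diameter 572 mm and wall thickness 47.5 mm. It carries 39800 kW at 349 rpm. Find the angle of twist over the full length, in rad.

ω = 2π·349/60 = 36.55 rad/s, so T = P/ω = 39800×10³ / 36.55 = 1.089e6 N·m.
J = π(d_o⁴ − d_i⁴)/32 = π(0.572⁴ − 0.477⁴)/32 = 5.427×10^-3 m⁴.
θ = T·L/(G·J) = 1.089e6 × 11.0 / (76.9×10⁹ × 5.427×10^-3) = 0.02870 rad.

0.0287 rad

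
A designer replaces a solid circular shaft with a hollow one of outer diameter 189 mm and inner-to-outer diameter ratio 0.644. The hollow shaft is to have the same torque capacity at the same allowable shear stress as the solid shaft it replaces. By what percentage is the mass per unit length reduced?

Equal τ_max and T ⇒ the solid shaft needs d_s³ = d_o³(1−k⁴), so d_s = 189·(1−0.644⁴)^(1/3) = 177.5 mm.
Area ratio A_h/A_s = d_o²(1−k²)/d_s² = (1−k²)/(1−k⁴)^(2/3) = 0.6637.
Mass saving = 1 − 0.6637 = 33.6 %.

33.6 %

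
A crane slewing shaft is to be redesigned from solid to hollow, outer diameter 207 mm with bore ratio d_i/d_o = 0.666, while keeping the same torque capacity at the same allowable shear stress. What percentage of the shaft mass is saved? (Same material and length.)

35.6 %

Equal τ_max and T ⇒ the solid shaft needs d_s³ = d_o³(1−k⁴), so d_s = 207·(1−0.666⁴)^(1/3) = 192.4 mm.
Area ratio A_h/A_s = d_o²(1−k²)/d_s² = (1−k²)/(1−k⁴)^(2/3) = 0.6439.
Mass saving = 1 − 0.6439 = 35.6 %.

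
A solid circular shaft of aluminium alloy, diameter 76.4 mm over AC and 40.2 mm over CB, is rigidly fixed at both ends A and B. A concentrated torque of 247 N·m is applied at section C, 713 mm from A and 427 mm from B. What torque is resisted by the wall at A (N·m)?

Compatibility: T_A·a/J_AC = T_B·b/J_CB with T_A + T_B = T₀.
J_AC = 3.34×10^-6 m⁴, J_CB = 2.56×10^-7 m⁴, so T_A = T₀·(J_AC/a)/((J_AC/a)+(J_CB/b)) = 219.0 N·m, T_B = 28.03 N·m.

219 N·m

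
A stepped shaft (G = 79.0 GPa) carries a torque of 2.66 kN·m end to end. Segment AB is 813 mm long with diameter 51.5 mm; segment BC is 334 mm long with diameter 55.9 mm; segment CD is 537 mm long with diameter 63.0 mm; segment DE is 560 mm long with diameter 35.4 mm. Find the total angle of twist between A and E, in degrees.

10.6°

J_AB = π(0.0515)⁴/32 = 6.91×10^-7 m⁴; J_BC = π(0.0559)⁴/32 = 9.59×10^-7 m⁴; J_CD = π(0.0630)⁴/32 = 1.55×10^-6 m⁴; J_DE = π(0.0354)⁴/32 = 1.54×10^-7 m⁴.
θ = (T/G)·Σ L_i/J_i = (2660/79.0×10⁹)·(0.813/6.91×10^-7 + 0.334/9.59×10^-7 + 0.537/1.55×10^-6 + 0.560/1.54×10^-7) = 0.1854 rad.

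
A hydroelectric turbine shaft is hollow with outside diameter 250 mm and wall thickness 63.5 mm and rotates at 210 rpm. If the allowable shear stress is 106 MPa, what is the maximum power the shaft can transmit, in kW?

J = π(d_o⁴ − d_i⁴)/32 = π(0.250⁴ − 0.123⁴)/32 = 3.610×10^-4 m⁴.
T_max = τ_allow·J/r = 1.06×10^8 × 3.610×10^-4 / 0.125 = 306100 N·m.
ω = 2π·210/60 = 21.99 rad/s, so P_max = T_max·ω = 6.733×10^6 W.

6730 kW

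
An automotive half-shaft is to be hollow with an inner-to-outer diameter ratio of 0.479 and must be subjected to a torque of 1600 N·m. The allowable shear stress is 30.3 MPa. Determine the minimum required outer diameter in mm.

65.7 mm

For a hollow shaft with d_i/d_o = 0.479: τ_max = 16T/(π d_o³ (1−k⁴)), so d_o = [16T/(π τ_allow (1−k⁴))]^(1/3) = [16·1600/(π·3.03×10^7·0.9474)]^(1/3) = 0.06572 m.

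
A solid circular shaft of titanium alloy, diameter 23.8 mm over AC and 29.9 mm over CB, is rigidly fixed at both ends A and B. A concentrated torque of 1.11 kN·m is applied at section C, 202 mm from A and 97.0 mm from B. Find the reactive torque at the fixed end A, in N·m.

179 N·m

Compatibility: T_A·a/J_AC = T_B·b/J_CB with T_A + T_B = T₀.
J_AC = 3.15×10^-8 m⁴, J_CB = 7.85×10^-8 m⁴, so T_A = T₀·(J_AC/a)/((J_AC/a)+(J_CB/b)) = 179.4 N·m, T_B = 930.6 N·m.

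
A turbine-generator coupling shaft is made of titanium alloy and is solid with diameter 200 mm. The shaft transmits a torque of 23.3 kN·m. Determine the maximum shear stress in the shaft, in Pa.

1.48e7 Pa

J = πd⁴/32 = π(0.200)⁴/32 = 1.571×10^-4 m⁴.
τ_max = T·r/J = 23300 × 0.100 / 1.571×10^-4 = 1.483×10^7 Pa.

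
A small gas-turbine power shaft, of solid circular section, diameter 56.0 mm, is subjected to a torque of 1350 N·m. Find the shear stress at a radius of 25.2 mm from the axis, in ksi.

J = πd⁴/32 = π(0.0560)⁴/32 = 9.655×10^-7 m⁴.
Shear stress varies linearly with radius: τ = T·r/J = 1350 × 0.0252 / 9.655×10^-7 = 3.524×10^7 Pa.

5.11 ksi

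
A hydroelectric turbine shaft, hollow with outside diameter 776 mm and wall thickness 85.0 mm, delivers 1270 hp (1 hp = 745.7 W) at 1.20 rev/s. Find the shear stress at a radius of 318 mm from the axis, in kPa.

1790 kPa

ω = 2π·1.20 = 7.540 rad/s, so T = P/ω = 1270×745.7 / 7.540 = 125600 N·m.
J = π(d_o⁴ − d_i⁴)/32 = π(0.776⁴ − 0.606⁴)/32 = 0.02236 m⁴.
Shear stress varies linearly with radius: τ = T·r/J = 125600 × 0.318 / 0.02236 = 1.786×10^6 Pa.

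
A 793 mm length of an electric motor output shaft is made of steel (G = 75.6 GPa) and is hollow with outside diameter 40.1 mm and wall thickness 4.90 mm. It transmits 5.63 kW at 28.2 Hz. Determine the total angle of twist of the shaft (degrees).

0.112°

ω = 2π·28.2 = 177.2 rad/s, so T = P/ω = 5.63×10³ / 177.2 = 31.77 N·m.
J = π(d_o⁴ − d_i⁴)/32 = π(0.0401⁴ − 0.0303⁴)/32 = 1.711×10^-7 m⁴.
θ = T·L/(G·J) = 31.77 × 0.793 / (75.6×10⁹ × 1.711×10^-7) = 1.948×10^-3 rad.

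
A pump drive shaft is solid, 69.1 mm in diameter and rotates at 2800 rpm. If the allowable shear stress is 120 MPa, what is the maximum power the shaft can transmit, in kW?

J = πd⁴/32 = π(0.0691)⁴/32 = 2.238×10^-6 m⁴.
T_max = τ_allow·J/r = 1.20×10^8 × 2.238×10^-6 / 0.0345 = 7774 N·m.
ω = 2π·2800/60 = 293.2 rad/s, so P_max = T_max·ω = 2.279×10^6 W.

2280 kW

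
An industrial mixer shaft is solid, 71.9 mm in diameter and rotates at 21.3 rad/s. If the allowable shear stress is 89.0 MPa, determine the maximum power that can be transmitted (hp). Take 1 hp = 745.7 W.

186 hp

J = πd⁴/32 = π(0.0719)⁴/32 = 2.624×10^-6 m⁴.
T_max = τ_allow·J/r = 8.90×10^7 × 2.624×10^-6 / 0.0360 = 6495 N·m.
ω = 21.3 rad/s, so P_max = T_max·ω = 1.384×10^5 W.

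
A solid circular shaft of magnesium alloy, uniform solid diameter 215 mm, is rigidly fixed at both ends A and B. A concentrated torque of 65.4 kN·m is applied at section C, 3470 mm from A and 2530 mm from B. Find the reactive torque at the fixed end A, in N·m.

27600 N·m

With uniform GJ and both ends fixed, compatibility θ_AC = θ_CB gives T_A·a = T_B·b, together with T_A + T_B = T₀.
T_A = T₀·b/(a+b) = 65400·2530/6000 = 27580 N·m; T_B = 37820 N·m.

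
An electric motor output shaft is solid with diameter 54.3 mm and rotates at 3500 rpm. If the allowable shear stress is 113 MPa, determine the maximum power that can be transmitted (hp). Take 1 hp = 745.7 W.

J = πd⁴/32 = π(0.0543)⁴/32 = 8.535×10^-7 m⁴.
T_max = τ_allow·J/r = 1.13×10^8 × 8.535×10^-7 / 0.0271 = 3552 N·m.
ω = 2π·3500/60 = 366.5 rad/s, so P_max = T_max·ω = 1.302×10^6 W.

1750 hp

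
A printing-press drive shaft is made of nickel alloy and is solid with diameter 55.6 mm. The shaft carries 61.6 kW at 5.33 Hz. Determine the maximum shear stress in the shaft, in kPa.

ω = 2π·5.33 = 33.49 rad/s, so T = P/ω = 61.6×10³ / 33.49 = 1839 N·m.
J = πd⁴/32 = π(0.0556)⁴/32 = 9.382×10^-7 m⁴.
τ_max = T·r/J = 1839 × 0.0278 / 9.382×10^-7 = 5.450×10^7 Pa.

54500 kPa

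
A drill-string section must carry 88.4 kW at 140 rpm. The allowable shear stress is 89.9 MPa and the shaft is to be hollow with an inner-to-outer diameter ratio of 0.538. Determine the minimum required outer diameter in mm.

72.0 mm

ω = 2π·140/60 = 14.66 rad/s, so T = P/ω = 88.4×10³ / 14.66 = 6030 N·m.
For a hollow shaft with d_i/d_o = 0.538: τ_max = 16T/(π d_o³ (1−k⁴)), so d_o = [16T/(π τ_allow (1−k⁴))]^(1/3) = [16·6030/(π·8.99×10^7·0.9162)]^(1/3) = 0.07197 m.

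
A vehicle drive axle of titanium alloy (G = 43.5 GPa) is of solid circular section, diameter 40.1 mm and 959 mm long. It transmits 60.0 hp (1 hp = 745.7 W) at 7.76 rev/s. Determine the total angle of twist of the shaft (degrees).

ω = 2π·7.76 = 48.76 rad/s, so T = P/ω = 60.0×745.7 / 48.76 = 917.6 N·m.
J = πd⁴/32 = π(0.0401)⁴/32 = 2.539×10^-7 m⁴.
θ = T·L/(G·J) = 917.6 × 0.959 / (43.5×10⁹ × 2.539×10^-7) = 0.07969 rad.

4.57°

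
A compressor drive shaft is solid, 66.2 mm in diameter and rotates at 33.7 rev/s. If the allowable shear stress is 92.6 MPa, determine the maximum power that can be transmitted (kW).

J = πd⁴/32 = π(0.0662)⁴/32 = 1.886×10^-6 m⁴.
T_max = τ_allow·J/r = 9.26×10^7 × 1.886×10^-6 / 0.0331 = 5275 N·m.
ω = 2π·33.7 = 211.7 rad/s, so P_max = T_max·ω = 1.117×10^6 W.

1120 kW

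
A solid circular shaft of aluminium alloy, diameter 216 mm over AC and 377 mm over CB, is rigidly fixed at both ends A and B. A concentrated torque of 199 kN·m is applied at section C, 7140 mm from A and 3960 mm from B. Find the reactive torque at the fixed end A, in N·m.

11200 N·m

Compatibility: T_A·a/J_AC = T_B·b/J_CB with T_A + T_B = T₀.
J_AC = 2.14×10^-4 m⁴, J_CB = 1.98×10^-3 m⁴, so T_A = T₀·(J_AC/a)/((J_AC/a)+(J_CB/b)) = 11220 N·m, T_B = 187800 N·m.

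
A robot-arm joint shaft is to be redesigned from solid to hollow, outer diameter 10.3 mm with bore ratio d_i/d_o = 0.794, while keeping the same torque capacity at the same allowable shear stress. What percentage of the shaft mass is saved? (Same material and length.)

Equal τ_max and T ⇒ the solid shaft needs d_s³ = d_o³(1−k⁴), so d_s = 10.3·(1−0.794⁴)^(1/3) = 8.700 mm.
Area ratio A_h/A_s = d_o²(1−k²)/d_s² = (1−k²)/(1−k⁴)^(2/3) = 0.5180.
Mass saving = 1 − 0.5180 = 48.2 %.

48.2 %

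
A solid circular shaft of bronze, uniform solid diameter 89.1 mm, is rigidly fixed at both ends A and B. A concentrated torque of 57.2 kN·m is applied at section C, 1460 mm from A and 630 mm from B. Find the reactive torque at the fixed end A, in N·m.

With uniform GJ and both ends fixed, compatibility θ_AC = θ_CB gives T_A·a = T_B·b, together with T_A + T_B = T₀.
T_A = T₀·b/(a+b) = 57200·630/2090 = 17240 N·m; T_B = 39960 N·m.

17200 N·m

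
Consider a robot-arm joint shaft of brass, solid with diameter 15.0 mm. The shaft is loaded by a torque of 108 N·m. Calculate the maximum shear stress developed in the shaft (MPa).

163 MPa

J = πd⁴/32 = π(0.0150)⁴/32 = 4.970×10^-9 m⁴.
τ_max = T·r/J = 108.0 × 0.00750 / 4.970×10^-9 = 1.630×10^8 Pa.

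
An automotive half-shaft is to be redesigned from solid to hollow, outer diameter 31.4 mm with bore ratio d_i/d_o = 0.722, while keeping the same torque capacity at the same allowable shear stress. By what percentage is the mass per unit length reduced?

40.9 %

Equal τ_max and T ⇒ the solid shaft needs d_s³ = d_o³(1−k⁴), so d_s = 31.4·(1−0.722⁴)^(1/3) = 28.25 mm.
Area ratio A_h/A_s = d_o²(1−k²)/d_s² = (1−k²)/(1−k⁴)^(2/3) = 0.5914.
Mass saving = 1 − 0.5914 = 40.9 %.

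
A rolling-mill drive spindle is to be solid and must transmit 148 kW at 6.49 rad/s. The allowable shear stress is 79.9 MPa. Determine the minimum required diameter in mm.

ω = 6.49 rad/s, so T = P/ω = 148×10³ / 6.490 = 22800 N·m.
For a solid shaft τ_max = 16T/(πd³), so d = (16T/(π τ_allow))^(1/3) = (16·22800/(π·7.99×10^7))^(1/3) = 0.1133 m.

113 mm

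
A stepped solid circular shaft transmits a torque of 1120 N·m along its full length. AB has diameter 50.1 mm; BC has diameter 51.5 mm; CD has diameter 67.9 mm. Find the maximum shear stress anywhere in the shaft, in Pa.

Under the same torque, τ_max = 16T/(πd³) is largest where d is smallest — segment AB (d = 50.1 mm).
τ_max = 16·1120/(π·(0.0501)³) = 4.536×10^7 Pa.

4.54e7 Pa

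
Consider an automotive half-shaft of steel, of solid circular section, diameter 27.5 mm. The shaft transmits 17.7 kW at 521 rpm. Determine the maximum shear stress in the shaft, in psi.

11500 psi

ω = 2π·521/60 = 54.56 rad/s, so T = P/ω = 17.7×10³ / 54.56 = 324.4 N·m.
J = πd⁴/32 = π(0.0275)⁴/32 = 5.615×10^-8 m⁴.
τ_max = T·r/J = 324.4 × 0.0138 / 5.615×10^-8 = 7.945×10^7 Pa.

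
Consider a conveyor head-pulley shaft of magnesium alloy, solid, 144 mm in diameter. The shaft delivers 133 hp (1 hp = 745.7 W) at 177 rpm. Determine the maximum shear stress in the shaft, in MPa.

9.13 MPa

ω = 2π·177/60 = 18.54 rad/s, so T = P/ω = 133×745.7 / 18.54 = 5351 N·m.
J = πd⁴/32 = π(0.144)⁴/32 = 4.221×10^-5 m⁴.
τ_max = T·r/J = 5351 × 0.0720 / 4.221×10^-5 = 9.126×10^6 Pa.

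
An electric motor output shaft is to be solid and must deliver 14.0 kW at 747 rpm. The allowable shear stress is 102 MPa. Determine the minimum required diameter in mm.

20.8 mm

ω = 2π·747/60 = 78.23 rad/s, so T = P/ω = 14.0×10³ / 78.23 = 179.0 N·m.
For a solid shaft τ_max = 16T/(πd³), so d = (16T/(π τ_allow))^(1/3) = (16·179.0/(π·1.02×10^8))^(1/3) = 0.02075 m.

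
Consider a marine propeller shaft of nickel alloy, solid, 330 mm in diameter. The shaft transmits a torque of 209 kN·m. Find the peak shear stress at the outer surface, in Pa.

2.96e7 Pa

J = πd⁴/32 = π(0.330)⁴/32 = 1.164×10^-3 m⁴.
τ_max = T·r/J = 209000 × 0.165 / 1.164×10^-3 = 2.962×10^7 Pa.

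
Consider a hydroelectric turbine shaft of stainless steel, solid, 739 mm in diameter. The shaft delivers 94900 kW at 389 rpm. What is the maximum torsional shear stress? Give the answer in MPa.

29.4 MPa

ω = 2π·389/60 = 40.74 rad/s, so T = P/ω = 94900×10³ / 40.74 = 2.330e6 N·m.
J = πd⁴/32 = π(0.739)⁴/32 = 0.02928 m⁴.
τ_max = T·r/J = 2.330e6 × 0.369 / 0.02928 = 2.940×10^7 Pa.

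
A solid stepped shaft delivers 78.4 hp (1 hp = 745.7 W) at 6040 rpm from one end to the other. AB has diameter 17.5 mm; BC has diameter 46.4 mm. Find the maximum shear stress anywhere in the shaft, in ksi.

12.7 ksi

ω = 2π·6040/60 = 632.5 rad/s, so T = P/ω = 78.4×745.7 / 632.5 = 92.43 N·m.
Under the same torque, τ_max = 16T/(πd³) is largest where d is smallest — segment AB (d = 17.5 mm).
τ_max = 16·92.43/(π·(0.0175)³) = 8.784×10^7 Pa.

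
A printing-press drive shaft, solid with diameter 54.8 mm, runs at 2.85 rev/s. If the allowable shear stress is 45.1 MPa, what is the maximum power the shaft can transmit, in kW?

J = πd⁴/32 = π(0.0548)⁴/32 = 8.854×10^-7 m⁴.
T_max = τ_allow·J/r = 4.51×10^7 × 8.854×10^-7 / 0.0274 = 1457 N·m.
ω = 2π·2.85 = 17.91 rad/s, so P_max = T_max·ω = 2.610×10^4 W.

26.1 kW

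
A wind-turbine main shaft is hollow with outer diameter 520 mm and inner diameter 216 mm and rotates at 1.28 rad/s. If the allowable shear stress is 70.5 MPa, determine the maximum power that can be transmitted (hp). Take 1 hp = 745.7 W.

J = π(d_o⁴ − d_i⁴)/32 = π(0.520⁴ − 0.216⁴)/32 = 6.964×10^-3 m⁴.
T_max = τ_allow·J/r = 7.05×10^7 × 6.964×10^-3 / 0.260 = 1.888e6 N·m.
ω = 1.28 rad/s, so P_max = T_max·ω = 2.417×10^6 W.

3240 hp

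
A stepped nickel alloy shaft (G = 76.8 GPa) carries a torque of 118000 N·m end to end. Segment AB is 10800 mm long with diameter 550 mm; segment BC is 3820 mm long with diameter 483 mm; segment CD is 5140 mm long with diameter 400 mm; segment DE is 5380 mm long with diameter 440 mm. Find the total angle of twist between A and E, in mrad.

8.33 mrad

J_AB = π(0.550)⁴/32 = 8.98×10^-3 m⁴; J_BC = π(0.483)⁴/32 = 5.34×10^-3 m⁴; J_CD = π(0.400)⁴/32 = 2.51×10^-3 m⁴; J_DE = π(0.440)⁴/32 = 3.68×10^-3 m⁴.
θ = (T/G)·Σ L_i/J_i = (118000/76.8×10⁹)·(10.8/8.98×10^-3 + 3.82/5.34×10^-3 + 5.14/2.51×10^-3 + 5.38/3.68×10^-3) = 8.334×10^-3 rad.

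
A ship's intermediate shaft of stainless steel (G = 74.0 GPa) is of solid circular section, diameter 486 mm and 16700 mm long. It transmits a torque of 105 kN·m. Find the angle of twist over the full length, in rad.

0.00433 rad

J = πd⁴/32 = π(0.486)⁴/32 = 5.477×10^-3 m⁴.
θ = T·L/(G·J) = 105000 × 16.7 / (74.0×10⁹ × 5.477×10^-3) = 4.326×10^-3 rad.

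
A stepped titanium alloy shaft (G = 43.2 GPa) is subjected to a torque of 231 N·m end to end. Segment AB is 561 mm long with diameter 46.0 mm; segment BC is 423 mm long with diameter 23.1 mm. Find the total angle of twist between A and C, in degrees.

J_AB = π(0.0460)⁴/32 = 4.40×10^-7 m⁴; J_BC = π(0.0231)⁴/32 = 2.80×10^-8 m⁴.
θ = (T/G)·Σ L_i/J_i = (231.0/43.2×10⁹)·(0.561/4.40×10^-7 + 0.423/2.80×10^-8) = 0.08774 rad.

5.03°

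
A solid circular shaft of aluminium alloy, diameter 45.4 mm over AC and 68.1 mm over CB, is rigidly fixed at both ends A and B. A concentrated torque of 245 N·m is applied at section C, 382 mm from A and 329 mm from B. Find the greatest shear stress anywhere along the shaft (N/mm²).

3.38 N/mm²

Compatibility: T_A·a/J_AC = T_B·b/J_CB with T_A + T_B = T₀.
J_AC = 4.17×10^-7 m⁴, J_CB = 2.11×10^-6 m⁴, so T_A = T₀·(J_AC/a)/((J_AC/a)+(J_CB/b)) = 35.62 N·m, T_B = 209.4 N·m.
τ in each portion: τ_AC = 1.94×10^6 Pa, τ_CB = 3.38×10^6 Pa; maximum is in CB.
τ_max = T_CB·r/J = 209.4·0.0340/2.11×10^-6 = 3.376×10^6 Pa.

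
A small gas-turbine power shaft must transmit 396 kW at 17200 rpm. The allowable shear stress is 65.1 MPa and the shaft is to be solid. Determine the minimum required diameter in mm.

ω = 2π·17200/60 = 1801 rad/s, so T = P/ω = 396×10³ / 1801 = 219.9 N·m.
For a solid shaft τ_max = 16T/(πd³), so d = (16T/(π τ_allow))^(1/3) = (16·219.9/(π·6.51×10^7))^(1/3) = 0.02581 m.

25.8 mm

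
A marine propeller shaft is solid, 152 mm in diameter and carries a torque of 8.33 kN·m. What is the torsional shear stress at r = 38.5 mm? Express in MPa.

6.12 MPa

J = πd⁴/32 = π(0.152)⁴/32 = 5.241×10^-5 m⁴.
Shear stress varies linearly with radius: τ = T·r/J = 8330 × 0.0385 / 5.241×10^-5 = 6.120×10^6 Pa.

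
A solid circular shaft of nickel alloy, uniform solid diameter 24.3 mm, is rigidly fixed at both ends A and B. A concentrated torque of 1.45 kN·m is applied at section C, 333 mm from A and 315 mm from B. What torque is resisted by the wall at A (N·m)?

705 N·m

With uniform GJ and both ends fixed, compatibility θ_AC = θ_CB gives T_A·a = T_B·b, together with T_A + T_B = T₀.
T_A = T₀·b/(a+b) = 1450·315/648.0 = 704.9 N·m; T_B = 745.1 N·m.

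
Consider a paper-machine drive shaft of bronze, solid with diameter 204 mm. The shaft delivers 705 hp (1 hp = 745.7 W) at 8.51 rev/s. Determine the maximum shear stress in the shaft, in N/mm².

ω = 2π·8.51 = 53.47 rad/s, so T = P/ω = 705×745.7 / 53.47 = 9832 N·m.
J = πd⁴/32 = π(0.204)⁴/32 = 1.700×10^-4 m⁴.
τ_max = T·r/J = 9832 × 0.102 / 1.700×10^-4 = 5.898×10^6 Pa.

5.90 N/mm²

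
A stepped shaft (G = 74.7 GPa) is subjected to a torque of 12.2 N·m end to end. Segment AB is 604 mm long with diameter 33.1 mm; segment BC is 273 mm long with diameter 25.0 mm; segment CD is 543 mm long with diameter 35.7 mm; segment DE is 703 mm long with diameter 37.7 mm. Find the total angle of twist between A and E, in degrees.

J_AB = π(0.0331)⁴/32 = 1.18×10^-7 m⁴; J_BC = π(0.0250)⁴/32 = 3.83×10^-8 m⁴; J_CD = π(0.0357)⁴/32 = 1.59×10^-7 m⁴; J_DE = π(0.0377)⁴/32 = 1.98×10^-7 m⁴.
θ = (T/G)·Σ L_i/J_i = (12.20/74.7×10⁹)·(0.604/1.18×10^-7 + 0.273/3.83×10^-8 + 0.543/1.59×10^-7 + 0.703/1.98×10^-7) = 3.135×10^-3 rad.

0.180°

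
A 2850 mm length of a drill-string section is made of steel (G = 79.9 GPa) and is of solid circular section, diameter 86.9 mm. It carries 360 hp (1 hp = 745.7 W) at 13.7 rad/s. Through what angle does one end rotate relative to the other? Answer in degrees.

7.15°

ω = 13.7 rad/s, so T = P/ω = 360×745.7 / 13.70 = 19600 N·m.
J = πd⁴/32 = π(0.0869)⁴/32 = 5.599×10^-6 m⁴.
θ = T·L/(G·J) = 19600 × 2.85 / (79.9×10⁹ × 5.599×10^-6) = 0.1248 rad.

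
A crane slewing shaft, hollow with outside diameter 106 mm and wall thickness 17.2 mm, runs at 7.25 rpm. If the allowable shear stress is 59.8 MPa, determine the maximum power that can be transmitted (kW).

8.41 kW

J = π(d_o⁴ − d_i⁴)/32 = π(0.106⁴ − 0.0716⁴)/32 = 9.814×10^-6 m⁴.
T_max = τ_allow·J/r = 5.98×10^7 × 9.814×10^-6 / 0.0530 = 11070 N·m.
ω = 2π·7.25/60 = 0.7592 rad/s, so P_max = T_max·ω = 8407 W.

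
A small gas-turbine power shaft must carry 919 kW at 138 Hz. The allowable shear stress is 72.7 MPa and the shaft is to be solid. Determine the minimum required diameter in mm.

42.0 mm

ω = 2π·138 = 867.1 rad/s, so T = P/ω = 919×10³ / 867.1 = 1060 N·m.
For a solid shaft τ_max = 16T/(πd³), so d = (16T/(π τ_allow))^(1/3) = (16·1060/(π·7.27×10^7))^(1/3) = 0.04203 m.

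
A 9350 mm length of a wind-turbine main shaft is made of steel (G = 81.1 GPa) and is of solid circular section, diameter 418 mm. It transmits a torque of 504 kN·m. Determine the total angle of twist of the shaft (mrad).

19.4 mrad

J = πd⁴/32 = π(0.418)⁴/32 = 2.997×10^-3 m⁴.
θ = T·L/(G·J) = 504000 × 9.35 / (81.1×10⁹ × 2.997×10^-3) = 0.01939 rad.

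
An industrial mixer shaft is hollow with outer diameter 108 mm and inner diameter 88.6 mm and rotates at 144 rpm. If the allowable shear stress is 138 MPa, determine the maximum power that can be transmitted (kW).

282 kW

J = π(d_o⁴ − d_i⁴)/32 = π(0.108⁴ − 0.0886⁴)/32 = 7.307×10^-6 m⁴.
T_max = τ_allow·J/r = 1.38×10^8 × 7.307×10^-6 / 0.0540 = 18670 N·m.
ω = 2π·144/60 = 15.08 rad/s, so P_max = T_max·ω = 2.816×10^5 W.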